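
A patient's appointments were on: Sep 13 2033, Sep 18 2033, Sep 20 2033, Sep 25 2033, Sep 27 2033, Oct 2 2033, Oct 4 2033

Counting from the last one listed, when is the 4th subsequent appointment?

Gaps: 5, 2, 5, 2, 5, 2 days — not constant, but cyclic with period 2.
The events fall on every Tuesday and Sunday.
Next Sunday: Oct 9 2033.
Next Tuesday: Oct 11 2033.
The following Sunday is Oct 16 2033.
Next Tuesday: Oct 18 2033.

Oct 18 2033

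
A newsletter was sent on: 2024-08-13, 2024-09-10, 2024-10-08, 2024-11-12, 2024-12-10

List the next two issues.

These are Tuesdays at 28- or 35-day spacing (28, 28, 35, 28).
The pattern: 2nd Tuesday of the month.
January 2025 — 2nd Tuesday is 2025-01-14.
February 2025 — 2nd Tuesday is 2025-02-11.

2025-01-14, 2025-02-11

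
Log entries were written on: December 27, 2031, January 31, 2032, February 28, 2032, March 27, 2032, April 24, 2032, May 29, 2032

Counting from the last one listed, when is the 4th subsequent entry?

Every date is a Saturday; gaps 35, 28, 28, 28, 35 days.
Each is the last Saturday of its month (at least one falls on the 29th or later, ruling out '4th Saturday').
June 2032 ends with Saturday June 26, 2032.
July 2032 ends with Saturday July 31, 2032.
Last Saturday of August 2032: August 28, 2032.
Last Saturday of September 2032: September 25, 2032.

September 25, 2032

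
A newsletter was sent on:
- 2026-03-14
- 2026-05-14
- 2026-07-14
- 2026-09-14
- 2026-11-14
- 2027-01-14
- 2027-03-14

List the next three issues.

Gaps: 61, 61, 62, 61, 61, 59 days — not constant. Every event is on the 14th of the month.
Pattern: the 14th of every 2 months.
May 2027: 2027-05-14.
July 2027: 2027-07-14.
Next: September 2027 → 2027-09-14.

2027-05-14, 2027-07-14, 2027-09-14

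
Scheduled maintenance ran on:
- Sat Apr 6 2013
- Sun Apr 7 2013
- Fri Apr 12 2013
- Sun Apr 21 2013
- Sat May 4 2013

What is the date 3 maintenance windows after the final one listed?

Intervals are 1, 5, 9, 13 days — an arithmetic progression with common difference 4.
Next gap: 17 days. Sat May 4 2013 + 17 days = Tue May 21 2013.
Next gap: 21 days. Tue May 21 2013 + 21 days = Tue Jun 11 2013.
Next gap: 25 days. Tue Jun 11 2013 + 25 days = Sat Jul 6 2013.

Sat Jul 6 2013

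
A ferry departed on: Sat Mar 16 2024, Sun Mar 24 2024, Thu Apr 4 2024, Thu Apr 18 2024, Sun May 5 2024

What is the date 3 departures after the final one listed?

Gaps: 8, 11, 14, 17 days — each gap is 3 larger than the previous one.
Next gap: 20 days. Sun May 5 2024 + 20 days = Sat May 25 2024.
Next gap: 23 days. Sat May 25 2024 + 23 days = Mon Jun 17 2024.
Next gap: 26 days. Mon Jun 17 2024 + 26 days = Sat Jul 13 2024.

Sat Jul 13 2024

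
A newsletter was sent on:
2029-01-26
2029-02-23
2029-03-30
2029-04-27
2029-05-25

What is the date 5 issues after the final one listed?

2029-10-26

These are Fridays with 28, 35, 28, 28-day gaps.
Each is the final Friday of its month — 2029-03-30 is past the 28th, so '4th Friday' doesn't fit.
June 2029 ends with Friday 2029-06-29.
July 2029 ends with Friday 2029-07-27.
August 2029 ends with Friday 2029-08-31.
September 2029 ends with Friday 2029-09-28.
Last Friday of October 2029: 2029-10-26.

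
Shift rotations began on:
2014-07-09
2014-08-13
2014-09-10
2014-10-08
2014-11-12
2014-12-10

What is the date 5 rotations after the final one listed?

2015-05-13

These are Wednesdays at 28- or 35-day spacing (35, 28, 28, 35, 28).
The pattern: 2nd Wednesday of the month.
2nd Wednesday of January 2015: 2015-01-14.
2nd Wednesday of February 2015: 2015-02-11.
March 2015 — 2nd Wednesday is 2015-03-11.
2nd Wednesday of April 2015: 2015-04-08.
2nd Wednesday of May 2015: 2015-05-13.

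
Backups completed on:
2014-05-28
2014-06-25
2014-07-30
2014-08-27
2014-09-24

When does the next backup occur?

All Wednesdays; the gaps (28, 35, 28, 28) vary with month length.
This is the last Wednesday of each month.
Last Wednesday of October 2014: 2014-10-29.

2014-10-29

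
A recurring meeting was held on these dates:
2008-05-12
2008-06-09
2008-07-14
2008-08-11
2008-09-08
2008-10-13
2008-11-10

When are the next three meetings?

Gaps: 28, 35, 28, 28, 35, 28 days — a mix of 28 and 35. Every date is a Monday.
Each is the 2nd Monday of its month.
December 2008 — 2nd Monday is 2008-12-08.
January 2009 — 2nd Monday is 2009-01-12.
February 2009 — 2nd Monday is 2009-02-09.

2008-12-08, 2009-01-12, 2009-02-09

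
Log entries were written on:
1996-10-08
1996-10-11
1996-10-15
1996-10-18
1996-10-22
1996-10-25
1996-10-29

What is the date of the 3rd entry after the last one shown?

Every event lands on a Tuesday or Friday (gaps cycle 3, 4, 3, 4, 3, 4).
So the schedule is: every Tuesday and Friday.
The following Friday is 1996-11-01.
Next Tuesday: 1996-11-05.
The following Friday is 1996-11-08.

1996-11-08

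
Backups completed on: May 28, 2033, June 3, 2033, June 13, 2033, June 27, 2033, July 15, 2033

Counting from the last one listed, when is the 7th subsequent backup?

Gaps: 6, 10, 14, 18 days — each gap is 4 larger than the previous one.
Next gap: 22 days. July 15, 2033 + 22 days = August 6, 2033.
Next gap: 26 days. August 6, 2033 + 26 days = September 1, 2033.
Next gap: 30 days. September 1, 2033 + 30 days = October 1, 2033.
Next gap: 34 days. October 1, 2033 + 34 days = November 4, 2033.
Next gap: 38 days. November 4, 2033 + 38 days = December 12, 2033.
Next gap: 42 days. December 12, 2033 + 42 days = January 23, 2034.
Next gap: 46 days. January 23, 2034 + 46 days = March 10, 2034.

March 10, 2034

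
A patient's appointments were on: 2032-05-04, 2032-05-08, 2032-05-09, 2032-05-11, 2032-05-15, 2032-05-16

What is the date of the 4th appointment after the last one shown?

2032-05-25

The gap pattern 4, 1, 2, 4, 1 repeats every 3 events.
These are the Tuesdays, Saturdays and Sundays of each week.
Next Tuesday: 2032-05-18.
The following Saturday is 2032-05-22.
The following Sunday is 2032-05-23.
Next Tuesday: 2032-05-25.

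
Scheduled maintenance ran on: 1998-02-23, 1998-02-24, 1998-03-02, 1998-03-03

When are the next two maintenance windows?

Gaps: 1, 6, 1 days — not constant, but cyclic with period 2.
The events fall on every Monday and Tuesday.
Next Monday: 1998-03-09.
The following Tuesday is 1998-03-10.

1998-03-09, 1998-03-10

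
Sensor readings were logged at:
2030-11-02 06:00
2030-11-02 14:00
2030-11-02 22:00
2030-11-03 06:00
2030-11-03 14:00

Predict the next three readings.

The interval is a steady 8 hours (8, 8, 8, 8).
2030-11-03 14:00 + 8 h = 2030-11-03 22:00.
2030-11-03 22:00 + 8 h = 2030-11-04 06:00.
2030-11-04 06:00 + 8 h = 2030-11-04 14:00.

2030-11-03 22:00, 2030-11-04 06:00, 2030-11-04 14:00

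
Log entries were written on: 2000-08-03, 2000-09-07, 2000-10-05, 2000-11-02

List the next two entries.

All dates are Thursdays, 35, 28, 28 days apart.
Specifically, the 1st Thursday of each month.
1st Thursday of December 2000: 2000-12-07.
January 2001 — 1st Thursday is 2001-01-04.

2000-12-07, 2001-01-04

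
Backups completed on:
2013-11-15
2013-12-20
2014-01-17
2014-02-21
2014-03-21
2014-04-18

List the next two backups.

2014-05-16, 2014-06-20

Gaps: 35, 28, 35, 28, 28 days — a mix of 28 and 35. Every date is a Friday.
Each is the 3rd Friday of its month.
3rd Friday of May 2014: 2014-05-16.
3rd Friday of June 2014: 2014-06-20.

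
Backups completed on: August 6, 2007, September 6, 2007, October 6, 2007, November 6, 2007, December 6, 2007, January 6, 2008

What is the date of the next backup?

Each date is the 6th; the gaps (31, 30, 31, 30, 31) track the month lengths.
The rule is the 6th of each month.
February 2008: February 6, 2008.

February 6, 2008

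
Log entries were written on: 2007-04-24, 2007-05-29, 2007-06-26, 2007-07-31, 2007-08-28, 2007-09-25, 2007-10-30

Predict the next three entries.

2007-11-27, 2007-12-25, 2008-01-29

All Tuesdays; the gaps (35, 28, 35, 28, 28, 35) vary with month length.
This is the last Tuesday of each month.
November 2007 ends with Tuesday 2007-11-27.
December 2007 ends with Tuesday 2007-12-25.
January 2008 ends with Tuesday 2008-01-29.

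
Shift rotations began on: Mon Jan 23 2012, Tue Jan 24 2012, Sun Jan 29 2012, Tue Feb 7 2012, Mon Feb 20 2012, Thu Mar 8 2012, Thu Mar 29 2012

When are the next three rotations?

Intervals are 1, 5, 9, 13, 17, 21 days — an arithmetic progression with common difference 4.
Next gap: 25 days. Thu Mar 29 2012 + 25 days = Mon Apr 23 2012.
Next gap: 29 days. Mon Apr 23 2012 + 29 days = Tue May 22 2012.
Next gap: 33 days. Tue May 22 2012 + 33 days = Sun Jun 24 2012.

Mon Apr 23 2012, Tue May 22 2012, Sun Jun 24 2012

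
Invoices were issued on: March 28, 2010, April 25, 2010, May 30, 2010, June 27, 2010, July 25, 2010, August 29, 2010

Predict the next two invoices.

September 26, 2010; October 31, 2010

Every date is a Sunday; gaps 28, 35, 28, 28, 35 days.
Each is the last Sunday of its month (at least one falls on the 29th or later, ruling out '4th Sunday').
Last Sunday of September 2010: September 26, 2010.
Last Sunday of October 2010: October 31, 2010.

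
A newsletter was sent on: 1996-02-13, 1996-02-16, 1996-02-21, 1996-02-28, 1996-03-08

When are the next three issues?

1996-03-19, 1996-04-01, 1996-04-16

Intervals are 3, 5, 7, 9 days — an arithmetic progression with common difference 2.
Next gap: 11 days. 1996-03-08 + 11 days = 1996-03-19.
Next gap: 13 days. 1996-03-19 + 13 days = 1996-04-01.
Next gap: 15 days. 1996-04-01 + 15 days = 1996-04-16.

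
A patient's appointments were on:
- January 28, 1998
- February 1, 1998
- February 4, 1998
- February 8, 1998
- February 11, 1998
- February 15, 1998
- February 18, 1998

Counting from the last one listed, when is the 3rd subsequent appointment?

Gaps: 4, 3, 4, 3, 4, 3 days — not constant, but cyclic with period 2.
The events fall on every Wednesday and Sunday.
The following Sunday is February 22, 1998.
The following Wednesday is February 25, 1998.
The following Sunday is March 1, 1998.

March 1, 1998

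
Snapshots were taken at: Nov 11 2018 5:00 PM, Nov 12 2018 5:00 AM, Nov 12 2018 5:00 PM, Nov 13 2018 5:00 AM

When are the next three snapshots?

The interval is a steady 12 hours (12, 12, 12).
Nov 13 2018 5:00 AM + 12 h = Nov 13 2018 5:00 PM.
Nov 13 2018 5:00 PM + 12 h = Nov 14 2018 5:00 AM.
Nov 14 2018 5:00 AM + 12 h = Nov 14 2018 5:00 PM.

Nov 13 2018 5:00 PM, Nov 14 2018 5:00 AM, Nov 14 2018 5:00 PM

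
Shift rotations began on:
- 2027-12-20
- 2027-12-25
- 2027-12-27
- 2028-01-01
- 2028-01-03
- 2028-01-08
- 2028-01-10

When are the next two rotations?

2028-01-15, 2028-01-17

Every event lands on a Monday or Saturday (gaps cycle 5, 2, 5, 2, 5, 2).
So the schedule is: every Monday and Saturday.
The following Saturday is 2028-01-15.
Next Monday: 2028-01-17.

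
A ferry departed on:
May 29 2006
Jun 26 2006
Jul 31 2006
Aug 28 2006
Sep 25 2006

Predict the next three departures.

Oct 30 2006, Nov 27 2006, Dec 25 2006

Every date is a Monday; gaps 28, 35, 28, 28 days.
Each is the last Monday of its month (at least one falls on the 29th or later, ruling out '4th Monday').
Last Monday of October 2006: Oct 30 2006.
Last Monday of November 2006: Nov 27 2006.
December 2006 ends with Monday Dec 25 2006.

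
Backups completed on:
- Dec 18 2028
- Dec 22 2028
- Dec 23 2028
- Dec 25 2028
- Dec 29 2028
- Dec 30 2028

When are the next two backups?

Jan 1 2029, Jan 5 2029

The gap pattern 4, 1, 2, 4, 1 repeats every 3 events.
These are the Mondays, Fridays and Saturdays of each week.
The following Monday is Jan 1 2029.
Next Friday: Jan 5 2029.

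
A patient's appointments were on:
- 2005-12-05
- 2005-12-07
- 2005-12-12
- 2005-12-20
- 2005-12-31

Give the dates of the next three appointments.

The spacing grows by 3 each time: 2, 5, 8, 11 days.
Next gap: 14 days. 2005-12-31 + 14 days = 2006-01-14.
Next gap: 17 days. 2006-01-14 + 17 days = 2006-01-31.
Next gap: 20 days. 2006-01-31 + 20 days = 2006-02-20.

2006-01-14, 2006-01-31, 2006-02-20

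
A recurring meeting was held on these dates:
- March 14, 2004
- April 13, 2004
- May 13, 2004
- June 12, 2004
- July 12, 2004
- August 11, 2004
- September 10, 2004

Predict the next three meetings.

October 10, 2004; November 9, 2004; December 9, 2004

Gaps between consecutive events: 30, 30, 30, 30, 30, 30 days — a constant 30-day interval.
September 10, 2004 + 30 days = October 10, 2004.
October 10, 2004 + 30 days = November 9, 2004.
November 9, 2004 + 30 days = December 9, 2004.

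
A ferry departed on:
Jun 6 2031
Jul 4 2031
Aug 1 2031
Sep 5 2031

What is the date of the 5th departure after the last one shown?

Feb 6 2032

All dates are Fridays, 28, 28, 35 days apart.
Specifically, the 1st Friday of each month.
October 2031 — 1st Friday is Oct 3 2031.
November 2031 — 1st Friday is Nov 7 2031.
1st Friday of December 2031: Dec 5 2031.
January 2032 — 1st Friday is Jan 2 2032.
February 2032 — 1st Friday is Feb 6 2032.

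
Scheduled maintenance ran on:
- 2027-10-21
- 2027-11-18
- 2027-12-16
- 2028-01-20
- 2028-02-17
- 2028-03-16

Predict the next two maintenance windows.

2028-04-20, 2028-05-18

All dates are Thursdays, 28, 28, 35, 28, 28 days apart.
Specifically, the 3rd Thursday of each month.
April 2028 — 3rd Thursday is 2028-04-20.
3rd Thursday of May 2028: 2028-05-18.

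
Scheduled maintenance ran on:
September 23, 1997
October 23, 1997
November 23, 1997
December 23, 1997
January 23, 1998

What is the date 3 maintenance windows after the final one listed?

April 23, 1998

Gaps: 30, 31, 30, 31 days — not constant. Every event is on the 23rd of the month.
Pattern: the 23rd of each month.
Next: February 1998 → February 23, 1998.
March 1998: March 23, 1998.
April 1998: April 23, 1998.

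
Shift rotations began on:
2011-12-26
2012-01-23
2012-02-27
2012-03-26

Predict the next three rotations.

2012-04-23, 2012-05-28, 2012-06-25

All dates are Mondays, 28, 35, 28 days apart.
Specifically, the 4th Monday of each month.
4th Monday of April 2012: 2012-04-23.
May 2012 — 4th Monday is 2012-05-28.
4th Monday of June 2012: 2012-06-25.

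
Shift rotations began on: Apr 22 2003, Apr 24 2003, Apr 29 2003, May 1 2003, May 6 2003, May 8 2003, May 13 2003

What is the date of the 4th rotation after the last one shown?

May 27 2003

Every event lands on a Tuesday or Thursday (gaps cycle 2, 5, 2, 5, 2, 5).
So the schedule is: every Tuesday and Thursday.
Next Thursday: May 15 2003.
Next Tuesday: May 20 2003.
Next Thursday: May 22 2003.
The following Tuesday is May 27 2003.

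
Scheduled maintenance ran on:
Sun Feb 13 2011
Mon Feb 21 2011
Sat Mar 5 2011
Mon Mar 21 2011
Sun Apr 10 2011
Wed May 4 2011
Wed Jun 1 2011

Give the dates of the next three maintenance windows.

Intervals are 8, 12, 16, 20, 24, 28 days — an arithmetic progression with common difference 4.
Next gap: 32 days. Wed Jun 1 2011 + 32 days = Sun Jul 3 2011.
Next gap: 36 days. Sun Jul 3 2011 + 36 days = Mon Aug 8 2011.
Next gap: 40 days. Mon Aug 8 2011 + 40 days = Sat Sep 17 2011.

Sun Jul 3 2011, Mon Aug 8 2011, Sat Sep 17 2011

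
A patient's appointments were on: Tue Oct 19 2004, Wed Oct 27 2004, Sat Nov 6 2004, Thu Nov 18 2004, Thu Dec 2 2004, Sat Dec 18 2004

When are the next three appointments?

Intervals are 8, 10, 12, 14, 16 days — an arithmetic progression with common difference 2.
Next gap: 18 days. Sat Dec 18 2004 + 18 days = Wed Jan 5 2005.
Next gap: 20 days. Wed Jan 5 2005 + 20 days = Tue Jan 25 2005.
Next gap: 22 days. Tue Jan 25 2005 + 22 days = Wed Feb 16 2005.

Wed Jan 5 2005, Tue Jan 25 2005, Wed Feb 16 2005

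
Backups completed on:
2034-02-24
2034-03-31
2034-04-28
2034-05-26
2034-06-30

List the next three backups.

These are Fridays with 35, 28, 28, 35-day gaps.
Each is the final Friday of its month — 2034-03-31 is past the 28th, so '4th Friday' doesn't fit.
July 2034 ends with Friday 2034-07-28.
August 2034 ends with Friday 2034-08-25.
September 2034 ends with Friday 2034-09-29.

2034-07-28, 2034-08-25, 2034-09-29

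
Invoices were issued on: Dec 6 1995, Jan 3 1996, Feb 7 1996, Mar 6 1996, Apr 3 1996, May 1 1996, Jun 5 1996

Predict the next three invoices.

Jul 3 1996, Aug 7 1996, Sep 4 1996

All dates are Wednesdays, 28, 35, 28, 28, 28, 35 days apart.
Specifically, the 1st Wednesday of each month.
1st Wednesday of July 1996: Jul 3 1996.
August 1996 — 1st Wednesday is Aug 7 1996.
September 1996 — 1st Wednesday is Sep 4 1996.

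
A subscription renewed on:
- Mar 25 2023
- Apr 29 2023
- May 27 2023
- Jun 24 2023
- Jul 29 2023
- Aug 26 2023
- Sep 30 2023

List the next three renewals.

Oct 28 2023, Nov 25 2023, Dec 30 2023

These are Saturdays with 35, 28, 28, 35, 28, 35-day gaps.
Each is the final Saturday of its month — Apr 29 2023 is past the 28th, so '4th Saturday' doesn't fit.
October 2023 ends with Saturday Oct 28 2023.
November 2023 ends with Saturday Nov 25 2023.
Last Saturday of December 2023: Dec 30 2023.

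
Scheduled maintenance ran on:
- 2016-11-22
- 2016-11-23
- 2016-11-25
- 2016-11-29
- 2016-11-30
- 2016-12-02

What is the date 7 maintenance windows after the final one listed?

The gap pattern 1, 2, 4, 1, 2 repeats every 3 events.
These are the Tuesdays, Wednesdays and Fridays of each week.
Next Tuesday: 2016-12-06.
The following Wednesday is 2016-12-07.
Next Friday: 2016-12-09.
Next Tuesday: 2016-12-13.
The following Wednesday is 2016-12-14.
The following Friday is 2016-12-16.
Next Tuesday: 2016-12-20.

2016-12-20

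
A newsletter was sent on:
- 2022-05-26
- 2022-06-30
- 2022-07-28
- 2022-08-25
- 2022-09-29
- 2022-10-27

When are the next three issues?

These are Thursdays with 35, 28, 28, 35, 28-day gaps.
Each is the final Thursday of its month — 2022-06-30 is past the 28th, so '4th Thursday' doesn't fit.
November 2022 ends with Thursday 2022-11-24.
December 2022 ends with Thursday 2022-12-29.
January 2023 ends with Thursday 2023-01-26.

2022-11-24, 2022-12-29, 2023-01-26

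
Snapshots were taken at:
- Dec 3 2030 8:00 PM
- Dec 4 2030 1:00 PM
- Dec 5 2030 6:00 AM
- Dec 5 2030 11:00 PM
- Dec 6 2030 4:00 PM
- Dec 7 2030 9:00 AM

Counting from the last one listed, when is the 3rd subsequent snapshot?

The interval is a steady 17 hours (17, 17, 17, 17, 17).
Dec 7 2030 9:00 AM + 17 h = Dec 8 2030 2:00 AM.
Dec 8 2030 2:00 AM + 17 h = Dec 8 2030 7:00 PM.
Dec 8 2030 7:00 PM + 17 h = Dec 9 2030 12:00 PM.

Dec 9 2030 12:00 PM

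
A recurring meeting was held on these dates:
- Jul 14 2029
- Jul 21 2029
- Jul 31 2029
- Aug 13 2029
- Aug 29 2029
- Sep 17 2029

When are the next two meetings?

Intervals are 7, 10, 13, 16, 19 days — an arithmetic progression with common difference 3.
Next gap: 22 days. Sep 17 2029 + 22 days = Oct 9 2029.
Next gap: 25 days. Oct 9 2029 + 25 days = Nov 3 2029.

Oct 9 2029, Nov 3 2029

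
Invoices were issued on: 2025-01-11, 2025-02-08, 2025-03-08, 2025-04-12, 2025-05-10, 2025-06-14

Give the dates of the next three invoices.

2025-07-12, 2025-08-09, 2025-09-13

Gaps: 28, 28, 35, 28, 35 days — a mix of 28 and 35. Every date is a Saturday.
Each is the 2nd Saturday of its month.
July 2025 — 2nd Saturday is 2025-07-12.
2nd Saturday of August 2025: 2025-08-09.
September 2025 — 2nd Saturday is 2025-09-13.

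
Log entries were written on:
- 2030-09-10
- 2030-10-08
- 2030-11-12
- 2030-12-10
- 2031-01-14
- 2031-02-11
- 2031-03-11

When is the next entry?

2031-04-08

These are Tuesdays at 28- or 35-day spacing (28, 35, 28, 35, 28, 28).
The pattern: 2nd Tuesday of the month.
April 2031 — 2nd Tuesday is 2031-04-08.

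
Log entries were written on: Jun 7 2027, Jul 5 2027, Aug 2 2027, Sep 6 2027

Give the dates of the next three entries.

All dates are Mondays, 28, 28, 35 days apart.
Specifically, the 1st Monday of each month.
1st Monday of October 2027: Oct 4 2027.
1st Monday of November 2027: Nov 1 2027.
1st Monday of December 2027: Dec 6 2027.

Oct 4 2027, Nov 1 2027, Dec 6 2027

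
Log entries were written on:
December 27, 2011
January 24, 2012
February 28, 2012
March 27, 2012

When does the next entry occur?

April 24, 2012

All dates are Tuesdays, 28, 35, 28 days apart.
Specifically, the 4th Tuesday of each month.
April 2012 — 4th Tuesday is April 24, 2012.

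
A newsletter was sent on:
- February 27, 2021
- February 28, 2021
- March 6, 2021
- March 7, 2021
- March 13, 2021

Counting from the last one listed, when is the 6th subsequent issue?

Gaps: 1, 6, 1, 6 days — not constant, but cyclic with period 2.
The events fall on every Saturday and Sunday.
Next Sunday: March 14, 2021.
Next Saturday: March 20, 2021.
Next Sunday: March 21, 2021.
Next Saturday: March 27, 2021.
Next Sunday: March 28, 2021.
The following Saturday is April 3, 2021.

April 3, 2021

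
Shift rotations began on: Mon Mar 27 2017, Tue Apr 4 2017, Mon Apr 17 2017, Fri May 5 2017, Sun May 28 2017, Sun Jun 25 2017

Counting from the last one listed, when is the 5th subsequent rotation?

The spacing grows by 5 each time: 8, 13, 18, 23, 28 days.
Next gap: 33 days. Sun Jun 25 2017 + 33 days = Fri Jul 28 2017.
Next gap: 38 days. Fri Jul 28 2017 + 38 days = Mon Sep 4 2017.
Next gap: 43 days. Mon Sep 4 2017 + 43 days = Tue Oct 17 2017.
Next gap: 48 days. Tue Oct 17 2017 + 48 days = Mon Dec 4 2017.
Next gap: 53 days. Mon Dec 4 2017 + 53 days = Fri Jan 26 2018.

Fri Jan 26 2018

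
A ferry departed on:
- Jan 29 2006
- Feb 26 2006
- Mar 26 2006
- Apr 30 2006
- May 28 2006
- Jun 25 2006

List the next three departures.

Jul 30 2006, Aug 27 2006, Sep 24 2006

Every date is a Sunday; gaps 28, 28, 35, 28, 28 days.
Each is the last Sunday of its month (at least one falls on the 29th or later, ruling out '4th Sunday').
July 2006 ends with Sunday Jul 30 2006.
Last Sunday of August 2006: Aug 27 2006.
Last Sunday of September 2006: Sep 24 2006.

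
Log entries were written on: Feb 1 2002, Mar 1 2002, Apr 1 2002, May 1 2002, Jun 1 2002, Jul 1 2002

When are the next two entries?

Aug 1 2002, Sep 1 2002

The day-of-month is always 1 (28, 31, 30, 31, 30 days between events).
So this recurs on the 1st of each month.
August 2002: Aug 1 2002.
September 2002: Sep 1 2002.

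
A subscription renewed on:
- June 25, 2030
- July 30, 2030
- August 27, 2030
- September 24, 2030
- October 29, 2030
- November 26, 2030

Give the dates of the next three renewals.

December 31, 2030; January 28, 2031; February 25, 2031

Every date is a Tuesday; gaps 35, 28, 28, 35, 28 days.
Each is the last Tuesday of its month (at least one falls on the 29th or later, ruling out '4th Tuesday').
December 2030 ends with Tuesday December 31, 2030.
January 2031 ends with Tuesday January 28, 2031.
Last Tuesday of February 2031: February 25, 2031.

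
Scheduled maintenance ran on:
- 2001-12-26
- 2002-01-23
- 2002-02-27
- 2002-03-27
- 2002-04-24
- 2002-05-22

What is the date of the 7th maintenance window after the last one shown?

These are Wednesdays at 28- or 35-day spacing (28, 35, 28, 28, 28).
The pattern: 4th Wednesday of the month.
June 2002 — 4th Wednesday is 2002-06-26.
4th Wednesday of July 2002: 2002-07-24.
August 2002 — 4th Wednesday is 2002-08-28.
4th Wednesday of September 2002: 2002-09-25.
October 2002 — 4th Wednesday is 2002-10-23.
4th Wednesday of November 2002: 2002-11-27.
4th Wednesday of December 2002: 2002-12-25.

2002-12-25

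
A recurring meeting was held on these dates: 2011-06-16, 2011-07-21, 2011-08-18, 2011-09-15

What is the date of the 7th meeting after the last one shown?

2012-04-19

All dates are Thursdays, 35, 28, 28 days apart.
Specifically, the 3rd Thursday of each month.
October 2011 — 3rd Thursday is 2011-10-20.
November 2011 — 3rd Thursday is 2011-11-17.
December 2011 — 3rd Thursday is 2011-12-15.
January 2012 — 3rd Thursday is 2012-01-19.
February 2012 — 3rd Thursday is 2012-02-16.
3rd Thursday of March 2012: 2012-03-15.
3rd Thursday of April 2012: 2012-04-19.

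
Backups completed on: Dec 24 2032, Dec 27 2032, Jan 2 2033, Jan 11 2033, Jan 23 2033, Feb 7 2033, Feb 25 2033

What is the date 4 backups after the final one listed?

The spacing grows by 3 each time: 3, 6, 9, 12, 15, 18 days.
Next gap: 21 days. Feb 25 2033 + 21 days = Mar 18 2033.
Next gap: 24 days. Mar 18 2033 + 24 days = Apr 11 2033.
Next gap: 27 days. Apr 11 2033 + 27 days = May 8 2033.
Next gap: 30 days. May 8 2033 + 30 days = Jun 7 2033.

Jun 7 2033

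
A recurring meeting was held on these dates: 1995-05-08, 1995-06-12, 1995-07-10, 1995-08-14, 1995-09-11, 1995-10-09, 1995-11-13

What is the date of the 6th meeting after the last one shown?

Gaps: 35, 28, 35, 28, 28, 35 days — a mix of 28 and 35. Every date is a Monday.
Each is the 2nd Monday of its month.
December 1995 — 2nd Monday is 1995-12-11.
January 1996 — 2nd Monday is 1996-01-08.
2nd Monday of February 1996: 1996-02-12.
2nd Monday of March 1996: 1996-03-11.
2nd Monday of April 1996: 1996-04-08.
May 1996 — 2nd Monday is 1996-05-13.

1996-05-13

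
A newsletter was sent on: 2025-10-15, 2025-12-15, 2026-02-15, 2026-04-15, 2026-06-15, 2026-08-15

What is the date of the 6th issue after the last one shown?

2027-08-15

Gaps: 61, 62, 59, 61, 61 days — not constant. Every event is on the 15th of the month.
Pattern: the 15th of every 2 months.
Next: October 2026 → 2026-10-15.
Next: December 2026 → 2026-12-15.
Next: February 2027 → 2027-02-15.
Next: April 2027 → 2027-04-15.
Next: June 2027 → 2027-06-15.
Next: August 2027 → 2027-08-15.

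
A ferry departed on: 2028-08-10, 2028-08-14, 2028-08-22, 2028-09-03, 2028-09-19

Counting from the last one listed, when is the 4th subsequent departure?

2029-01-01

The spacing grows by 4 each time: 4, 8, 12, 16 days.
Next gap: 20 days. 2028-09-19 + 20 days = 2028-10-09.
Next gap: 24 days. 2028-10-09 + 24 days = 2028-11-02.
Next gap: 28 days. 2028-11-02 + 28 days = 2028-11-30.
Next gap: 32 days. 2028-11-30 + 32 days = 2029-01-01.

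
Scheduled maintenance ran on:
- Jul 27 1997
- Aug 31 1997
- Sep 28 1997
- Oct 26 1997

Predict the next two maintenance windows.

Every date is a Sunday; gaps 35, 28, 28 days.
Each is the last Sunday of its month (at least one falls on the 29th or later, ruling out '4th Sunday').
Last Sunday of November 1997: Nov 30 1997.
December 1997 ends with Sunday Dec 28 1997.

Nov 30 1997, Dec 28 1997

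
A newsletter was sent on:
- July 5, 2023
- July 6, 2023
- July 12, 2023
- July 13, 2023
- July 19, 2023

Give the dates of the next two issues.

July 20, 2023; July 26, 2023

The gap pattern 1, 6, 1, 6 repeats every 2 events.
These are the Wednesdays and Thursdays of each week.
The following Thursday is July 20, 2023.
Next Wednesday: July 26, 2023.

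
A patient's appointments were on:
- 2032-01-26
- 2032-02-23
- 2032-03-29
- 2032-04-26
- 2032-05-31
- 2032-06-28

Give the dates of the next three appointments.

These are Mondays with 28, 35, 28, 35, 28-day gaps.
Each is the final Monday of its month — 2032-03-29 is past the 28th, so '4th Monday' doesn't fit.
July 2032 ends with Monday 2032-07-26.
August 2032 ends with Monday 2032-08-30.
Last Monday of September 2032: 2032-09-27.

2032-07-26, 2032-08-30, 2032-09-27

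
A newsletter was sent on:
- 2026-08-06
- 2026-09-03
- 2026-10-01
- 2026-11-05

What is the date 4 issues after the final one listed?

2027-03-04

These are Thursdays at 28- or 35-day spacing (28, 28, 35).
The pattern: 1st Thursday of the month.
1st Thursday of December 2026: 2026-12-03.
1st Thursday of January 2027: 2027-01-07.
1st Thursday of February 2027: 2027-02-04.
March 2027 — 1st Thursday is 2027-03-04.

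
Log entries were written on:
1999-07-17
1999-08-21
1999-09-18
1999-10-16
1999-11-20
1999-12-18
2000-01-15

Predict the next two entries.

Gaps: 35, 28, 28, 35, 28, 28 days — a mix of 28 and 35. Every date is a Saturday.
Each is the 3rd Saturday of its month.
3rd Saturday of February 2000: 2000-02-19.
March 2000 — 3rd Saturday is 2000-03-18.

2000-02-19, 2000-03-18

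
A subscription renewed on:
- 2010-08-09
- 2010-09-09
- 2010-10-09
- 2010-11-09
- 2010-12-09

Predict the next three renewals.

2011-01-09, 2011-02-09, 2011-03-09

The day-of-month is always 9 (31, 30, 31, 30 days between events).
So this recurs on the 9th of each month.
January 2011: 2011-01-09.
Next: February 2011 → 2011-02-09.
Next: March 2011 → 2011-03-09.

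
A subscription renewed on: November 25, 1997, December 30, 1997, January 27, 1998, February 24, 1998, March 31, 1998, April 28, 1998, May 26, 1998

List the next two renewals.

All Tuesdays; the gaps (35, 28, 28, 35, 28, 28) vary with month length.
This is the last Tuesday of each month.
June 1998 ends with Tuesday June 30, 1998.
Last Tuesday of July 1998: July 28, 1998.

June 30, 1998; July 28, 1998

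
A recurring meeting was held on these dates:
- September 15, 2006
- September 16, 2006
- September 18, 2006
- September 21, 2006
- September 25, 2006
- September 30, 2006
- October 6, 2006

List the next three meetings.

October 13, 2006; October 21, 2006; October 30, 2006

Gaps: 1, 2, 3, 4, 5, 6 days — each gap is 1 larger than the previous one.
Next gap: 7 days. October 6, 2006 + 7 days = October 13, 2006.
Next gap: 8 days. October 13, 2006 + 8 days = October 21, 2006.
Next gap: 9 days. October 21, 2006 + 9 days = October 30, 2006.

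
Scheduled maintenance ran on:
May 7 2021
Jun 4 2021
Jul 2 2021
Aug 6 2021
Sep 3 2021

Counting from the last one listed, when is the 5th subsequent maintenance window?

Feb 4 2022

All dates are Fridays, 28, 28, 35, 28 days apart.
Specifically, the 1st Friday of each month.
1st Friday of October 2021: Oct 1 2021.
November 2021 — 1st Friday is Nov 5 2021.
December 2021 — 1st Friday is Dec 3 2021.
1st Friday of January 2022: Jan 7 2022.
1st Friday of February 2022: Feb 4 2022.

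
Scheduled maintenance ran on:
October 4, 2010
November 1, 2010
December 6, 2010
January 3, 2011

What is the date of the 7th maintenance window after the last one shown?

These are Mondays at 28- or 35-day spacing (28, 35, 28).
The pattern: 1st Monday of the month.
February 2011 — 1st Monday is February 7, 2011.
March 2011 — 1st Monday is March 7, 2011.
1st Monday of April 2011: April 4, 2011.
1st Monday of May 2011: May 2, 2011.
June 2011 — 1st Monday is June 6, 2011.
July 2011 — 1st Monday is July 4, 2011.
August 2011 — 1st Monday is August 1, 2011.

August 1, 2011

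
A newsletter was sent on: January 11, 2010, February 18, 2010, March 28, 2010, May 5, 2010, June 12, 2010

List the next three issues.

Gaps between consecutive events: 38, 38, 38, 38 days — a constant 38-day interval.
June 12, 2010 + 38 days = July 20, 2010.
July 20, 2010 + 38 days = August 27, 2010.
August 27, 2010 + 38 days = October 4, 2010.

July 20, 2010; August 27, 2010; October 4, 2010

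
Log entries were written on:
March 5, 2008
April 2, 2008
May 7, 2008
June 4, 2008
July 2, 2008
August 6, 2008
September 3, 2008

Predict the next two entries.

October 1, 2008; November 5, 2008

These are Wednesdays at 28- or 35-day spacing (28, 35, 28, 28, 35, 28).
The pattern: 1st Wednesday of the month.
October 2008 — 1st Wednesday is October 1, 2008.
November 2008 — 1st Wednesday is November 5, 2008.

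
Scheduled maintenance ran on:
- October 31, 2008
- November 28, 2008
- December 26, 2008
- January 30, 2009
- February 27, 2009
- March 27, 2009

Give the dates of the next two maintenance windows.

April 24, 2009; May 29, 2009

These are Fridays with 28, 28, 35, 28, 28-day gaps.
Each is the final Friday of its month — October 31, 2008 is past the 28th, so '4th Friday' doesn't fit.
Last Friday of April 2009: April 24, 2009.
May 2009 ends with Friday May 29, 2009.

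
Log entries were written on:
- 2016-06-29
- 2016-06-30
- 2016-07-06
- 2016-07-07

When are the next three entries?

2016-07-13, 2016-07-14, 2016-07-20

The gap pattern 1, 6, 1 repeats every 2 events.
These are the Wednesdays and Thursdays of each week.
Next Wednesday: 2016-07-13.
Next Thursday: 2016-07-14.
The following Wednesday is 2016-07-20.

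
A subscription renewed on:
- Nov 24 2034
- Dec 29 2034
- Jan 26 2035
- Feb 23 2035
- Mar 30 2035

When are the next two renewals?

Apr 27 2035, May 25 2035

Every date is a Friday; gaps 35, 28, 28, 35 days.
Each is the last Friday of its month (at least one falls on the 29th or later, ruling out '4th Friday').
April 2035 ends with Friday Apr 27 2035.
May 2035 ends with Friday May 25 2035.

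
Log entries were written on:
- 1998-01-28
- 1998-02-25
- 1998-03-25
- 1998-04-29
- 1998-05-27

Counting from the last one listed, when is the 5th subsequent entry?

These are Wednesdays with 28, 28, 35, 28-day gaps.
Each is the final Wednesday of its month — 1998-04-29 is past the 28th, so '4th Wednesday' doesn't fit.
Last Wednesday of June 1998: 1998-06-24.
July 1998 ends with Wednesday 1998-07-29.
Last Wednesday of August 1998: 1998-08-26.
September 1998 ends with Wednesday 1998-09-30.
October 1998 ends with Wednesday 1998-10-28.

1998-10-28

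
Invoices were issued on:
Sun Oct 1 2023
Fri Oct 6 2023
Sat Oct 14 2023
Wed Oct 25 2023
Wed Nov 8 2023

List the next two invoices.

Sat Nov 25 2023, Fri Dec 15 2023

Gaps: 5, 8, 11, 14 days — each gap is 3 larger than the previous one.
Next gap: 17 days. Wed Nov 8 2023 + 17 days = Sat Nov 25 2023.
Next gap: 20 days. Sat Nov 25 2023 + 20 days = Fri Dec 15 2023.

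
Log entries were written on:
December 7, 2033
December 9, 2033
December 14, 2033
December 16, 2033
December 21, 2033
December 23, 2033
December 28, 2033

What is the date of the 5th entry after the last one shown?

January 13, 2034

The gap pattern 2, 5, 2, 5, 2, 5 repeats every 2 events.
These are the Wednesdays and Fridays of each week.
Next Friday: December 30, 2033.
Next Wednesday: January 4, 2034.
Next Friday: January 6, 2034.
Next Wednesday: January 11, 2034.
Next Friday: January 13, 2034.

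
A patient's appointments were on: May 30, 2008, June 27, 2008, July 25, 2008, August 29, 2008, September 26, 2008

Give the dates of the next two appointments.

October 31, 2008; November 28, 2008

These are Fridays with 28, 28, 35, 28-day gaps.
Each is the final Friday of its month — May 30, 2008 is past the 28th, so '4th Friday' doesn't fit.
Last Friday of October 2008: October 31, 2008.
November 2008 ends with Friday November 28, 2008.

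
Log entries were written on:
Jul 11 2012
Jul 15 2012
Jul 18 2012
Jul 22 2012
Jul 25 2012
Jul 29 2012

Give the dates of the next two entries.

Aug 1 2012, Aug 5 2012

The gap pattern 4, 3, 4, 3, 4 repeats every 2 events.
These are the Wednesdays and Sundays of each week.
The following Wednesday is Aug 1 2012.
The following Sunday is Aug 5 2012.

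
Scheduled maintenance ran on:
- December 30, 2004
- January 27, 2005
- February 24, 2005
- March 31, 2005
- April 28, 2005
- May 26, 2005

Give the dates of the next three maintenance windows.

All Thursdays; the gaps (28, 28, 35, 28, 28) vary with month length.
This is the last Thursday of each month.
Last Thursday of June 2005: June 30, 2005.
Last Thursday of July 2005: July 28, 2005.
Last Thursday of August 2005: August 25, 2005.

June 30, 2005; July 28, 2005; August 25, 2005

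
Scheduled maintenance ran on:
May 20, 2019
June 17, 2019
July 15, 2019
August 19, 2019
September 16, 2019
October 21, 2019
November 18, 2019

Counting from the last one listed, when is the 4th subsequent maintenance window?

March 16, 2020

These are Mondays at 28- or 35-day spacing (28, 28, 35, 28, 35, 28).
The pattern: 3rd Monday of the month.
3rd Monday of December 2019: December 16, 2019.
3rd Monday of January 2020: January 20, 2020.
3rd Monday of February 2020: February 17, 2020.
3rd Monday of March 2020: March 16, 2020.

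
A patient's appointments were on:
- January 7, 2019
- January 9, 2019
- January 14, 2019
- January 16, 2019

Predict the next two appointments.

The gap pattern 2, 5, 2 repeats every 2 events.
These are the Mondays and Wednesdays of each week.
Next Monday: January 21, 2019.
The following Wednesday is January 23, 2019.

January 21, 2019; January 23, 2019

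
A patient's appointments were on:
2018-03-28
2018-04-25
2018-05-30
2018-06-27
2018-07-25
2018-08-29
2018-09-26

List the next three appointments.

All Wednesdays; the gaps (28, 35, 28, 28, 35, 28) vary with month length.
This is the last Wednesday of each month.
Last Wednesday of October 2018: 2018-10-31.
November 2018 ends with Wednesday 2018-11-28.
December 2018 ends with Wednesday 2018-12-26.

2018-10-31, 2018-11-28, 2018-12-26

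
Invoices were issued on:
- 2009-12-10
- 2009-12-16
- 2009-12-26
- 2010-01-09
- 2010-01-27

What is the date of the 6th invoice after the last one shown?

2010-08-07

Gaps: 6, 10, 14, 18 days — each gap is 4 larger than the previous one.
Next gap: 22 days. 2010-01-27 + 22 days = 2010-02-18.
Next gap: 26 days. 2010-02-18 + 26 days = 2010-03-16.
Next gap: 30 days. 2010-03-16 + 30 days = 2010-04-15.
Next gap: 34 days. 2010-04-15 + 34 days = 2010-05-19.
Next gap: 38 days. 2010-05-19 + 38 days = 2010-06-26.
Next gap: 42 days. 2010-06-26 + 42 days = 2010-08-07.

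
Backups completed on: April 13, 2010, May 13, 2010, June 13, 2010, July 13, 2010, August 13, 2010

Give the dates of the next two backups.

September 13, 2010; October 13, 2010

Each date is the 13th; the gaps (30, 31, 30, 31) track the month lengths.
The rule is the 13th of each month.
Next: September 2010 → September 13, 2010.
October 2010: October 13, 2010.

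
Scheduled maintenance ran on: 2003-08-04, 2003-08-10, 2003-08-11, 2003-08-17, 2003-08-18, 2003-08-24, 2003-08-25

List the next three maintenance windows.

2003-08-31, 2003-09-01, 2003-09-07

The gap pattern 6, 1, 6, 1, 6, 1 repeats every 2 events.
These are the Mondays and Sundays of each week.
Next Sunday: 2003-08-31.
The following Monday is 2003-09-01.
Next Sunday: 2003-09-07.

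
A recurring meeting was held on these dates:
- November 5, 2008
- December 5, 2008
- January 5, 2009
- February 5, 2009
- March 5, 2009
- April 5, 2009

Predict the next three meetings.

May 5, 2009; June 5, 2009; July 5, 2009

The day-of-month is always 5 (30, 31, 31, 28, 31 days between events).
So this recurs on the 5th of each month.
Next: May 2009 → May 5, 2009.
June 2009: June 5, 2009.
Next: July 2009 → July 5, 2009.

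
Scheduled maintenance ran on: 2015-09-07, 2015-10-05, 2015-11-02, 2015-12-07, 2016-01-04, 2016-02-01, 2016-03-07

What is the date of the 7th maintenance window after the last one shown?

All dates are Mondays, 28, 28, 35, 28, 28, 35 days apart.
Specifically, the 1st Monday of each month.
April 2016 — 1st Monday is 2016-04-04.
1st Monday of May 2016: 2016-05-02.
1st Monday of June 2016: 2016-06-06.
July 2016 — 1st Monday is 2016-07-04.
August 2016 — 1st Monday is 2016-08-01.
1st Monday of September 2016: 2016-09-05.
1st Monday of October 2016: 2016-10-03.

2016-10-03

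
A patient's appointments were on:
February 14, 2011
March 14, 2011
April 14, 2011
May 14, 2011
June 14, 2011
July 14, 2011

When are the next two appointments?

The day-of-month is always 14 (28, 31, 30, 31, 30 days between events).
So this recurs on the 14th of each month.
Next: August 2011 → August 14, 2011.
September 2011: September 14, 2011.

August 14, 2011; September 14, 2011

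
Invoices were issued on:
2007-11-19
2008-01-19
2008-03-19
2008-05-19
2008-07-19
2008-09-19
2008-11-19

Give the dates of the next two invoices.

Each date is the 19th; the gaps (61, 60, 61, 61, 62, 61) track the month lengths.
The rule is the 19th of every 2 months.
Next: January 2009 → 2009-01-19.
March 2009: 2009-03-19.

2009-01-19, 2009-03-19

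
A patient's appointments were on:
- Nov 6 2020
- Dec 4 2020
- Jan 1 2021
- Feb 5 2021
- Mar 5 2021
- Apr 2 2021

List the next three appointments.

These are Fridays at 28- or 35-day spacing (28, 28, 35, 28, 28).
The pattern: 1st Friday of the month.
1st Friday of May 2021: May 7 2021.
June 2021 — 1st Friday is Jun 4 2021.
1st Friday of July 2021: Jul 2 2021.

May 7 2021, Jun 4 2021, Jul 2 2021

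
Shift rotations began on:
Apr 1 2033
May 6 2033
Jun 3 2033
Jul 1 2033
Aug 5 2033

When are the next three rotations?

All dates are Fridays, 35, 28, 28, 35 days apart.
Specifically, the 1st Friday of each month.
1st Friday of September 2033: Sep 2 2033.
October 2033 — 1st Friday is Oct 7 2033.
November 2033 — 1st Friday is Nov 4 2033.

Sep 2 2033, Oct 7 2033, Nov 4 2033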